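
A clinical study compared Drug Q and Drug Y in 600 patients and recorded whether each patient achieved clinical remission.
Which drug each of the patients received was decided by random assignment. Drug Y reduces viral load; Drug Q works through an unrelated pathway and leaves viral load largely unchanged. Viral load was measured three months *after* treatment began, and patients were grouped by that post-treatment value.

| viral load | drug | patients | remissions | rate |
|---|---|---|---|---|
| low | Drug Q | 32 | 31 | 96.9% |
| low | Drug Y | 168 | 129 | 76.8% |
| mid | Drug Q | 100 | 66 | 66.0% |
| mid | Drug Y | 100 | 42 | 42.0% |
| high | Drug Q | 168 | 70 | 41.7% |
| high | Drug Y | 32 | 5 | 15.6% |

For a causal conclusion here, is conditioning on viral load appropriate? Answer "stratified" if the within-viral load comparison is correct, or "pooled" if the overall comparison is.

pooled

Viral load is downstream of the drug. One should not condition on a consequence of treatment, so the overall rates are the right comparison.
Pooled: Drug Q 55.7% vs Drug Y 58.7%; Drug Y is higher overall.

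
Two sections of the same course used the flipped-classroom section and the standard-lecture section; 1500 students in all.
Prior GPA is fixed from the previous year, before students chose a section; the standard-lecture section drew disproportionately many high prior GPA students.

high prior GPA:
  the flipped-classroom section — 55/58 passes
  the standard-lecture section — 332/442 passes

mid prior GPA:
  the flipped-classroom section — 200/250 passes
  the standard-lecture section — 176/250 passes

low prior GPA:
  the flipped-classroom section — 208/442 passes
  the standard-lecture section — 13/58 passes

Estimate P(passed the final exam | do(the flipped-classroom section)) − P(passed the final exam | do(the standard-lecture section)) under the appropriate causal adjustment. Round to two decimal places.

+0.18

Nothing the teaching method does changes prior GPA band; the imbalance is an allocation artefact. With prior GPA band also predicting the outcome, the pooled figure is confounded, and the within-stratum comparison is the causal one.
Adjusting over the population distribution of prior GPA band: 0.333·(0.948−0.751) + 0.333·(0.800−0.704) + 0.333·(0.471−0.224) = +0.180.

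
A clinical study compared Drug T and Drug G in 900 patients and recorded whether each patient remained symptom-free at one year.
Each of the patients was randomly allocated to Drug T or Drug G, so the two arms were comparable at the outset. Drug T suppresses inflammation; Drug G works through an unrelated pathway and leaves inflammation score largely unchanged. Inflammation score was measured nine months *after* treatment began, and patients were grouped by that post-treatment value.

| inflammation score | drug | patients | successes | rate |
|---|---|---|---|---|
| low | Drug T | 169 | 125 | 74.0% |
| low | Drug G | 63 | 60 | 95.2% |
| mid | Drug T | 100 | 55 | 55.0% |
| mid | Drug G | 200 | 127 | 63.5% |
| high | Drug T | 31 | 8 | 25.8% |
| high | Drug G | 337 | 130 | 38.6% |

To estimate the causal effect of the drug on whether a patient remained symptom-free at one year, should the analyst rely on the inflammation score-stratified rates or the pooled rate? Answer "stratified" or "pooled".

pooled

Within every inflammation score level Drug G has the higher rate, yet pooled Drug T does — Simpson's reversal.
The distribution of inflammation score is itself part of what the drug does — it is an intermediate outcome. Holding it fixed would remove that part of the effect; the total effect is the pooled difference.
Pooled: Drug T 62.7% vs Drug G 52.8%; Drug T is higher overall.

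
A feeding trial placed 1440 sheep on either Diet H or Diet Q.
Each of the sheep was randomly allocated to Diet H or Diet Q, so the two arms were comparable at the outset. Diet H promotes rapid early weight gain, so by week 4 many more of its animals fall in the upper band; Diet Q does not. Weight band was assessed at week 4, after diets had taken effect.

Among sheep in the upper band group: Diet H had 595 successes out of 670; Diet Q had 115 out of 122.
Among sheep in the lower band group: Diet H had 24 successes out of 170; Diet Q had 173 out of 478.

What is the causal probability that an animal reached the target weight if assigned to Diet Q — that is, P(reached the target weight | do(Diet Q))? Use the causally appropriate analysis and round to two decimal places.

0.48

Because the diet influences week-4 weight band, week-4 weight band is a post-treatment mediator, not a confounder. Stratifying on it would bias the estimate; the causal effect is the crude pooled difference.
So P(outcome | do(Diet Q)) is just the pooled rate for Diet Q: 288/600 = 0.480.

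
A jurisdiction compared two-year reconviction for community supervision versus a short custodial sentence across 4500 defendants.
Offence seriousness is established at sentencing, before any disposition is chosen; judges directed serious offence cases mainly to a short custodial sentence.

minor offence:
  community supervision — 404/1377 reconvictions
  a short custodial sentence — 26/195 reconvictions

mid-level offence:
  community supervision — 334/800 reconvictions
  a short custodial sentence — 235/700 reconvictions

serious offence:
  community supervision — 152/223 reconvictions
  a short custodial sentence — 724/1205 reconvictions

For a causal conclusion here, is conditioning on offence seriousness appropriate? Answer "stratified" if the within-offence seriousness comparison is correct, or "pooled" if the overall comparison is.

stratified

a short custodial sentence is lower inside every offence seriousness stratum but community supervision is lower in aggregate. Whether to stratify depends on how offence seriousness relates to the disposition.
Offence seriousness differs across dispositions for reasons unrelated to any effect of the disposition itself, and it separately predicts the outcome — a classic confounder. We must compare within offence seriousness levels.
Within each level — minor offence: 29.3% vs 13.3%; mid-level offence: 41.8% vs 33.6%; serious offence: 68.2% vs 60.1% — a short custodial sentence is lower every time.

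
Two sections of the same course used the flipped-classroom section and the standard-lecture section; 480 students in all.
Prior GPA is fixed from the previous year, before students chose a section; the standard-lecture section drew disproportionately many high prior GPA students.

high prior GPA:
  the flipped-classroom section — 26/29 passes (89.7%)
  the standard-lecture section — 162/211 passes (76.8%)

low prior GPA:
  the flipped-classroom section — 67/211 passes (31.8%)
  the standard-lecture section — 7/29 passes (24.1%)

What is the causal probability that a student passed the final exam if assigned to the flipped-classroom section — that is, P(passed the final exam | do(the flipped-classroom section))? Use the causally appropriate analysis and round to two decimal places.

0.61

The stratified and pooled comparisons disagree (the flipped-classroom section wins within each prior GPA band; the standard-lecture section wins overall), so the answer turns on the causal role of prior GPA band.
Nothing the teaching method does changes prior GPA band; the imbalance is an allocation artefact. With prior GPA band also predicting the outcome, the pooled figure is confounded, and the within-stratum comparison is the causal one.
Standardising the flipped-classroom section to the population prior GPA band mix: 0.500·26/29 + 0.500·67/211 = 0.607.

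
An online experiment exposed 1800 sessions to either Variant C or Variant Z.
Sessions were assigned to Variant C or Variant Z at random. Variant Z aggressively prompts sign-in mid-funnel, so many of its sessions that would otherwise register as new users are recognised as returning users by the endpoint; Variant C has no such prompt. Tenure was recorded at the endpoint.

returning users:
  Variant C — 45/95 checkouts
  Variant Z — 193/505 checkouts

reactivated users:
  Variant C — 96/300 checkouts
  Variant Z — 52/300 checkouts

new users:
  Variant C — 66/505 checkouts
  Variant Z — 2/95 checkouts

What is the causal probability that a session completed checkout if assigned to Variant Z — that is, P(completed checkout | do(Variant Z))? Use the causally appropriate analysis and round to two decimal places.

0.27

The user tenure-specific comparison favours Variant C throughout, but the pooled figures favour Variant Z. The question is whether to condition on user tenure.
User tenure lies on the pathway variant → user tenure → outcome, so adjusting for it blocks the indirect effect. For the total causal effect of variant, use the unadjusted pooled rates.
So P(outcome | do(Variant Z)) is just the pooled rate for Variant Z: 247/900 = 0.274.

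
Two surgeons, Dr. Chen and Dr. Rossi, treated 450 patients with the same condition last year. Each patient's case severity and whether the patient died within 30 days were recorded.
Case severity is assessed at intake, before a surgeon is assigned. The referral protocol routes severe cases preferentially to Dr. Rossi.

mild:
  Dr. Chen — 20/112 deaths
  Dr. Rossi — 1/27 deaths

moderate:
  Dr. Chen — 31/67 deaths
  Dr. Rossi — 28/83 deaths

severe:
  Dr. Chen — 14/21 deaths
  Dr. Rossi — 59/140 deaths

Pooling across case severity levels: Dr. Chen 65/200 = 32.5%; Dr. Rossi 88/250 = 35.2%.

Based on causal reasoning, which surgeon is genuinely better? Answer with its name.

Here case severity is a common cause — it drives both which surgeon a case falls under and the outcome. The crude comparison mixes populations; the stratum-specific rates are the causally relevant ones.
Within each level — mild: 17.9% vs 3.7%; moderate: 46.3% vs 33.7%; severe: 66.7% vs 42.1% — Dr. Rossi is lower every time.

Dr. Rossi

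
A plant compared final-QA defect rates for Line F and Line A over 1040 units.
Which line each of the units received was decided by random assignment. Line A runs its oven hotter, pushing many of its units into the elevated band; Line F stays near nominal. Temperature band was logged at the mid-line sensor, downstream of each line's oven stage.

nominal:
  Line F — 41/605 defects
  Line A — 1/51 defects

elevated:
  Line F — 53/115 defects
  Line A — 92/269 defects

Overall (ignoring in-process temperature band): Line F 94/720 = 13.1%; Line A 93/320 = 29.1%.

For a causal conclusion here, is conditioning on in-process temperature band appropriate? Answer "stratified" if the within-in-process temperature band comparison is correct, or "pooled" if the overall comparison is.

In-process temperature band lies on the pathway line → in-process temperature band → outcome, so adjusting for it blocks the indirect effect. For the total causal effect of line, use the unadjusted pooled rates.
Pooled: Line F 13.1% vs Line A 29.1%; Line F is lower overall.

pooled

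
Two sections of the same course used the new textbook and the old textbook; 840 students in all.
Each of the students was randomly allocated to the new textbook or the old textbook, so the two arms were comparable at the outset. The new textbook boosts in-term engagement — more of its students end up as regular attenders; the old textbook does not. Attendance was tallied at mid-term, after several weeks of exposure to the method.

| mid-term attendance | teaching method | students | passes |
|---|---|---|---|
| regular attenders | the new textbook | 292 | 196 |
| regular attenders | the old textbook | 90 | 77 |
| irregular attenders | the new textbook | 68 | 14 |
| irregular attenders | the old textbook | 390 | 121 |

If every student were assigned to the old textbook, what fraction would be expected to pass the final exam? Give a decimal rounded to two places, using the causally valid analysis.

0.41

The mid-term attendance-specific comparison favours the old textbook throughout, but the pooled figures favour the new textbook. The question is whether to condition on mid-term attendance.
Mid-term attendance lies on the pathway teaching method → mid-term attendance → outcome, so adjusting for it blocks the indirect effect. For the total causal effect of teaching method, use the unadjusted pooled rates.
So P(outcome | do(the old textbook)) is just the pooled rate for the old textbook: 198/480 = 0.412.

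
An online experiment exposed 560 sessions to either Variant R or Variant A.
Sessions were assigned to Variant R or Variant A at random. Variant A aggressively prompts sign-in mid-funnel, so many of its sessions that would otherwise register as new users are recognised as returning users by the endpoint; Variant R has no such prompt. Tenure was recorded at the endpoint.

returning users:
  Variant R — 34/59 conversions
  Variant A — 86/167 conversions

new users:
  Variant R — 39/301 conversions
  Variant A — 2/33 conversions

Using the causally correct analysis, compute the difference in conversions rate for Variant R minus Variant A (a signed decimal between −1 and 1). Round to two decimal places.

-0.24

The stratified and pooled comparisons disagree (Variant R wins within each user tenure; Variant A wins overall), so the answer turns on the causal role of user tenure.
User tenure is downstream of the variant. One should not condition on a consequence of treatment, so the overall rates are the right comparison.
The causal difference is the pooled difference: 0.203 − 0.440 = -0.237.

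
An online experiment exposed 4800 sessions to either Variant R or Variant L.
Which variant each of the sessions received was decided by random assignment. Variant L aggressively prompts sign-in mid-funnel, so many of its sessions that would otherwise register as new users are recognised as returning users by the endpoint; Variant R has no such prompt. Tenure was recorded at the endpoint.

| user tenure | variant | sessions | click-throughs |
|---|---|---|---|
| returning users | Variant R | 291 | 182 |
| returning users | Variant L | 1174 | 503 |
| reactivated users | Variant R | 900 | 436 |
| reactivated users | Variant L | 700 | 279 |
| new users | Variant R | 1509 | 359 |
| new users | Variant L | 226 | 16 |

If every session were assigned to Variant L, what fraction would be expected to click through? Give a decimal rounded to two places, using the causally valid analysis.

Variant R is higher inside every user tenure stratum but Variant L is higher in aggregate. Whether to stratify depends on how user tenure relates to the variant.
Because the variant influences user tenure, user tenure is a post-treatment mediator, not a confounder. Stratifying on it would bias the estimate; the causal effect is the crude pooled difference.
So P(outcome | do(Variant L)) is just the pooled rate for Variant L: 798/2100 = 0.380.

0.38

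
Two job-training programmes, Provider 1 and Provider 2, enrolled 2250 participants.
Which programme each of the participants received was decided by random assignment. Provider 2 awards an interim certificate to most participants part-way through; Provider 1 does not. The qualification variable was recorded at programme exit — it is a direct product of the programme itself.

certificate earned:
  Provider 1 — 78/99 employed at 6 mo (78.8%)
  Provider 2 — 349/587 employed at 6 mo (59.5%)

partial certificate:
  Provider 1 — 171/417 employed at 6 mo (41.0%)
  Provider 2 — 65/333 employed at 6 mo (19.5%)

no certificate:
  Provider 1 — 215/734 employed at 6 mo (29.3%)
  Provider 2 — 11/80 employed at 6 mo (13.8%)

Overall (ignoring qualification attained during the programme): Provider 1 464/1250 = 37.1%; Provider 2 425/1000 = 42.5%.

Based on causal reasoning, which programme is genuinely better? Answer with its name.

Provider 2

The stratified and pooled comparisons disagree (Provider 1 wins within each qualification attained during the programme; Provider 2 wins overall), so the answer turns on the causal role of qualification attained during the programme.
The distribution of qualification attained during the programme is itself part of what the programme does — it is an intermediate outcome. Holding it fixed would remove that part of the effect; the total effect is the pooled difference.
Pooled: Provider 1 37.1% vs Provider 2 42.5%; Provider 2 is higher overall.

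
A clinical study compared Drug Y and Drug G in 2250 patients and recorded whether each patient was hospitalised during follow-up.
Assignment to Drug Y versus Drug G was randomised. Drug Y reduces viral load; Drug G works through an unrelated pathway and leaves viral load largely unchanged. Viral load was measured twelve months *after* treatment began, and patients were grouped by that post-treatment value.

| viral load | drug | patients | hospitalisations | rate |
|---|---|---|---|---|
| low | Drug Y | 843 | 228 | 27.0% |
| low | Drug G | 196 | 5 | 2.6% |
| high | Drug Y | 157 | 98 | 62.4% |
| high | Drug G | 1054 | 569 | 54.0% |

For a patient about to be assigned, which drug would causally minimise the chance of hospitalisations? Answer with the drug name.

Drug Y

The distribution of viral load is itself part of what the drug does — it is an intermediate outcome. Holding it fixed would remove that part of the effect; the total effect is the pooled difference.
Pooled: Drug Y 32.6% vs Drug G 45.9%; Drug Y is lower overall.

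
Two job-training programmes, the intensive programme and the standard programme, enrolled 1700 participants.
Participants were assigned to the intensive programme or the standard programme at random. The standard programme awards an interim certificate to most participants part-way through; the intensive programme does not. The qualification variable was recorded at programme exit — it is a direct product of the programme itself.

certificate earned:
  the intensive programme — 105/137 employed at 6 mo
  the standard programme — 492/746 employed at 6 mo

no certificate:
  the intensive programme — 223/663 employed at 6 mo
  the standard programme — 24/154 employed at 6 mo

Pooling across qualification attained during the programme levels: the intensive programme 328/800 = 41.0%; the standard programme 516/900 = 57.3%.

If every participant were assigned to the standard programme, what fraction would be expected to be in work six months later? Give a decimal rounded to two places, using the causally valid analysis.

0.57

The stratified and pooled comparisons disagree (the intensive programme wins within each qualification attained during the programme; the standard programme wins overall), so the answer turns on the causal role of qualification attained during the programme.
The distribution of qualification attained during the programme is itself part of what the programme does — it is an intermediate outcome. Holding it fixed would remove that part of the effect; the total effect is the pooled difference.
So P(outcome | do(the standard programme)) is just the pooled rate for the standard programme: 516/900 = 0.573.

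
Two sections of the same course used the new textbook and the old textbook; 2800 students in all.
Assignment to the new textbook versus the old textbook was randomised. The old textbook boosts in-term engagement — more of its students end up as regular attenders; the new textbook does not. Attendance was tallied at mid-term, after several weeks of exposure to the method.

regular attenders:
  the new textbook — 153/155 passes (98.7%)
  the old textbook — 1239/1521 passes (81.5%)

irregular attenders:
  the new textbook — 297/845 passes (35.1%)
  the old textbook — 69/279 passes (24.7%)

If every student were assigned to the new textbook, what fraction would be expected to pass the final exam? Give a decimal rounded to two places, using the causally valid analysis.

Mid-term attendance is recorded after the teaching method and is itself shifted by it — it sits on the causal path from teaching method to outcome. Conditioning on a mediator would strip out part of the effect we want; the pooled comparison gives the total causal effect.
So P(outcome | do(the new textbook)) is just the pooled rate for the new textbook: 450/1000 = 0.450.

0.45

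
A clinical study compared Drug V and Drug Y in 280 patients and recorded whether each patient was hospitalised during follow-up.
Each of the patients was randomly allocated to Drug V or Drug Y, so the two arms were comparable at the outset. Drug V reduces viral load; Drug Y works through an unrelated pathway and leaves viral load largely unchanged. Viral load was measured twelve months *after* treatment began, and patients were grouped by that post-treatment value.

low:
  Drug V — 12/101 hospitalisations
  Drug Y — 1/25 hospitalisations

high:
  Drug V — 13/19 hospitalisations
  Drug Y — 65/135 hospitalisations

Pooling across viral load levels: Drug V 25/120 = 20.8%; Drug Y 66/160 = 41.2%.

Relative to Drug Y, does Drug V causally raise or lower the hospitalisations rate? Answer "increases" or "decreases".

decreases

Within every viral load level Drug Y has the lower rate, yet pooled Drug V does — Simpson's reversal.
Viral load here is a post-treatment variable shaped by the drug; conditioning on it would introduce bias rather than remove it. The overall comparison is the causal one.
Pooled: Drug V 20.8% vs Drug Y 41.2%; Drug V is lower overall.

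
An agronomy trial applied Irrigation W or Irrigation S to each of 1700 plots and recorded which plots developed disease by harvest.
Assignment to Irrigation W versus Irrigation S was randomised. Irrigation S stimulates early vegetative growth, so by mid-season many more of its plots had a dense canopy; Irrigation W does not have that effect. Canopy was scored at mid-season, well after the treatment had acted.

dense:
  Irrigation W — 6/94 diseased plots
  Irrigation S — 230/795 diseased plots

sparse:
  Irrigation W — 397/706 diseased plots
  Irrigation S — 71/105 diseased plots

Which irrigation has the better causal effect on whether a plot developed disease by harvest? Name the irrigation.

Irrigation W is lower inside every mid-season canopy stratum but Irrigation S is lower in aggregate. Whether to stratify depends on how mid-season canopy relates to the irrigation.
Mid-season canopy is recorded after the irrigation and is itself shifted by it — it sits on the causal path from irrigation to outcome. Conditioning on a mediator would strip out part of the effect we want; the pooled comparison gives the total causal effect.
Pooled: Irrigation W 50.4% vs Irrigation S 33.4%; Irrigation S is lower overall.

Irrigation S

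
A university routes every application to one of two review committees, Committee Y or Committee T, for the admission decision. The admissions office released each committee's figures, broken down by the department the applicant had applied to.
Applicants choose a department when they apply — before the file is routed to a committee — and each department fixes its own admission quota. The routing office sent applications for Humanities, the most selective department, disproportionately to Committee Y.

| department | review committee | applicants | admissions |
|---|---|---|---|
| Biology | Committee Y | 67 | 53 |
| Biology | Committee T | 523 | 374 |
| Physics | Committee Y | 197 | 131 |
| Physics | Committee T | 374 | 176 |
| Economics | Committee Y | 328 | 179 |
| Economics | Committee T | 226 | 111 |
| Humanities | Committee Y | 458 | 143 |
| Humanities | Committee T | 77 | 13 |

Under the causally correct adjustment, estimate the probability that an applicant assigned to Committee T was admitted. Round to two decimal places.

Since department is a pre-existing factor (not a product of the review committee) and it affects the outcome on its own, it is a confounder. The stratified rates, not the pooled rate, identify the causal effect.
Standardising Committee T to the population department mix: 0.262·374/523 + 0.254·176/374 + 0.246·111/226 + 0.238·13/77 = 0.468.

0.47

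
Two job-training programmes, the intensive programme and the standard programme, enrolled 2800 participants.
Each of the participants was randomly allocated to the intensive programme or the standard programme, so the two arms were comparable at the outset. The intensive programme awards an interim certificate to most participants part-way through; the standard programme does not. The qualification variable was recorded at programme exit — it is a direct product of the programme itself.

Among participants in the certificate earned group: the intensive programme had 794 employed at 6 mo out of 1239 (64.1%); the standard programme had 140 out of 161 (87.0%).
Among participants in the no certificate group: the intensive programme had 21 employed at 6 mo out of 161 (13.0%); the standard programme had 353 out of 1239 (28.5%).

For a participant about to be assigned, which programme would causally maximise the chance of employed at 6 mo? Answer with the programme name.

Within every qualification attained during the programme level the standard programme has the higher rate, yet pooled the intensive programme does — Simpson's reversal.
Qualification attained during the programme is downstream of the programme. One should not condition on a consequence of treatment, so the overall rates are the right comparison.
Pooled: the intensive programme 58.2% vs the standard programme 35.2%; the intensive programme is higher overall.

the intensive programme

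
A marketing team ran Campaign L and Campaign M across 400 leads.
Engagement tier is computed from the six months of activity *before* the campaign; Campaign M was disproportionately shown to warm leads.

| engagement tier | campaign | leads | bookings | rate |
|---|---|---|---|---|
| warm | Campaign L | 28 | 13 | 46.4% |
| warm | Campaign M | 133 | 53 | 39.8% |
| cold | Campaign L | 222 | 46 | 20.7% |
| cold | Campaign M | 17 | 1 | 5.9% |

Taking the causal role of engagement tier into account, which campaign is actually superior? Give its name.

Campaign L

Here engagement tier is a common cause — it drives both which campaign a case falls under and the outcome. The crude comparison mixes populations; the stratum-specific rates are the causally relevant ones.
Within each level — warm: 46.4% vs 39.8%; cold: 20.7% vs 5.9% — Campaign L is higher every time.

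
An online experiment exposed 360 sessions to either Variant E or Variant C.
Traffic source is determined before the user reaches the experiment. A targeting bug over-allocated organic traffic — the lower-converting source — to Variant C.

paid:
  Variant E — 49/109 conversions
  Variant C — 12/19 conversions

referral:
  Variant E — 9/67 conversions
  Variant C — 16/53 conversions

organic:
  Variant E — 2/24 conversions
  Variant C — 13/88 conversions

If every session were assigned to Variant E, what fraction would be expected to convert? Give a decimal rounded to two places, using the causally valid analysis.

0.23

The stratified and pooled comparisons disagree (Variant C wins within each traffic source; Variant E wins overall), so the answer turns on the causal role of traffic source.
Nothing the variant does changes traffic source; the imbalance is an allocation artefact. With traffic source also predicting the outcome, the pooled figure is confounded, and the within-stratum comparison is the causal one.
Standardising Variant E to the population traffic source mix: 0.356·49/109 + 0.333·9/67 + 0.311·2/24 = 0.231.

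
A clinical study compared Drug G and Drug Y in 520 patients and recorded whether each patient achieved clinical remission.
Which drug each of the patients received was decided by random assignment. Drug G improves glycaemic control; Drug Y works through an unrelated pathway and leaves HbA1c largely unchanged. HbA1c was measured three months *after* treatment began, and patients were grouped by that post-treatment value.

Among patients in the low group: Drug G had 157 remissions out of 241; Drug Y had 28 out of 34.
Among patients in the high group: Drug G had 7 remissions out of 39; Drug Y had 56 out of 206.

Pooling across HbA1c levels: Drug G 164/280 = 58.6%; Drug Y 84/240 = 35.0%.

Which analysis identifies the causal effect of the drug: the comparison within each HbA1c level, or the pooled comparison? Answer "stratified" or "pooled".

pooled

Stratifying would compare drugs among patients the drugs themselves sorted into HbA1c groups — a form of selection on an intermediate. The unconditioned pooled rates give the total causal effect.
Pooled: Drug G 58.6% vs Drug Y 35.0%; Drug G is higher overall.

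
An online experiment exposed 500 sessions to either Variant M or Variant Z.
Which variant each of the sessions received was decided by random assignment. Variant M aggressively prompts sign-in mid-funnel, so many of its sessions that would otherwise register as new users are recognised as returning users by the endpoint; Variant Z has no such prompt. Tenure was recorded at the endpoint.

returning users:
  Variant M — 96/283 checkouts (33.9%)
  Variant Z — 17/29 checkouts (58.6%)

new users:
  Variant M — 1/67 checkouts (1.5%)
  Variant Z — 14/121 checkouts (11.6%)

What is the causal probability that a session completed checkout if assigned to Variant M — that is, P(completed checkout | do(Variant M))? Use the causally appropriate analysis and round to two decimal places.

Stratifying would compare variants among sessions the variants themselves sorted into user tenure groups — a form of selection on an intermediate. The unconditioned pooled rates give the total causal effect.
So P(outcome | do(Variant M)) is just the pooled rate for Variant M: 97/350 = 0.277.

0.28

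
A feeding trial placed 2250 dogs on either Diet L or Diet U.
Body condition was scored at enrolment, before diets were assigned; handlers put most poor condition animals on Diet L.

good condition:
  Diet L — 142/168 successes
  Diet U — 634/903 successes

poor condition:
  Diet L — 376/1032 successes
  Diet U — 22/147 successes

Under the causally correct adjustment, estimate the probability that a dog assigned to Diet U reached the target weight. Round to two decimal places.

Since starting body condition is a pre-existing factor (not a product of the diet) and it affects the outcome on its own, it is a confounder. The stratified rates, not the pooled rate, identify the causal effect.
Standardising Diet U to the population starting body condition mix: 0.476·634/903 + 0.524·22/147 = 0.413.

0.41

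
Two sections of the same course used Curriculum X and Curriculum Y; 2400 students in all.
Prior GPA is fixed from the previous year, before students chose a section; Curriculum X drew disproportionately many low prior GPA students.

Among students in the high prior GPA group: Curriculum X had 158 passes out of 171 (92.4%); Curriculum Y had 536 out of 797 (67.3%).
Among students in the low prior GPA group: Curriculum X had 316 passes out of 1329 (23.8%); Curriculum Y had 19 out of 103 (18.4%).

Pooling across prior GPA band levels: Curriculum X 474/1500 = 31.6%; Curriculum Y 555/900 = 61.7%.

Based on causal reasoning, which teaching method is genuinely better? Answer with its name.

Curriculum X

Here prior GPA band is a common cause — it drives both which teaching method a case falls under and the outcome. The crude comparison mixes populations; the stratum-specific rates are the causally relevant ones.
Within each level — high prior GPA: 92.4% vs 67.3%; low prior GPA: 23.8% vs 18.4% — Curriculum X is higher every time.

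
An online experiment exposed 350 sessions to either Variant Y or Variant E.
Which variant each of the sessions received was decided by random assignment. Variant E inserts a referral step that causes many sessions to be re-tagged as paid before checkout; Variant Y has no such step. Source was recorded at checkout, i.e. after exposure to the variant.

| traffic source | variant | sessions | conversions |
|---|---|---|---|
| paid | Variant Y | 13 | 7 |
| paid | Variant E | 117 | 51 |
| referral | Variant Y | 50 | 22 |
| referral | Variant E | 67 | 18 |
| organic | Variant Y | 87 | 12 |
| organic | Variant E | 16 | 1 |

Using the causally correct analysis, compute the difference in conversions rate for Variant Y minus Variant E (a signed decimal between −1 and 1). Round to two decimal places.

The traffic source-specific comparison favours Variant Y throughout, but the pooled figures favour Variant E. The question is whether to condition on traffic source.
Traffic source is recorded after the variant and is itself shifted by it — it sits on the causal path from variant to outcome. Conditioning on a mediator would strip out part of the effect we want; the pooled comparison gives the total causal effect.
The causal difference is the pooled difference: 0.273 − 0.350 = -0.077.

-0.08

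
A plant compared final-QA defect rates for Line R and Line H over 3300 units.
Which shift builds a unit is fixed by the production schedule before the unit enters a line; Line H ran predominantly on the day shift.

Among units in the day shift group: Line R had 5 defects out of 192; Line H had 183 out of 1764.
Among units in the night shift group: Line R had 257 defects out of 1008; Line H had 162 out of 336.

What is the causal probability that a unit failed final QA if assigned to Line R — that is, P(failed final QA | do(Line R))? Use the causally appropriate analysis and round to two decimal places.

0.12

The shift-specific comparison favours Line R throughout, but the pooled figures favour Line H. The question is whether to condition on shift.
Nothing the line does changes shift; the imbalance is an allocation artefact. With shift also predicting the outcome, the pooled figure is confounded, and the within-stratum comparison is the causal one.
Standardising Line R to the population shift mix: 0.593·5/192 + 0.407·257/1008 = 0.119.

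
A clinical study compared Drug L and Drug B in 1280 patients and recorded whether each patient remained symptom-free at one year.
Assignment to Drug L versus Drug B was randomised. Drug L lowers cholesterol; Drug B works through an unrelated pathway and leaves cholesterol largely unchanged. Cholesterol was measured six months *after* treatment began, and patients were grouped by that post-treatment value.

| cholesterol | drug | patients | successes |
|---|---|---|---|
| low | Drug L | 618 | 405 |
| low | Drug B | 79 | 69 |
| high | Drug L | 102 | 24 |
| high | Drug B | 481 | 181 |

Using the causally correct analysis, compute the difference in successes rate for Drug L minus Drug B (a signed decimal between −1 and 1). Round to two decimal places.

+0.15

Cholesterol is downstream of the drug. One should not condition on a consequence of treatment, so the overall rates are the right comparison.
The causal difference is the pooled difference: 0.596 − 0.446 = +0.149.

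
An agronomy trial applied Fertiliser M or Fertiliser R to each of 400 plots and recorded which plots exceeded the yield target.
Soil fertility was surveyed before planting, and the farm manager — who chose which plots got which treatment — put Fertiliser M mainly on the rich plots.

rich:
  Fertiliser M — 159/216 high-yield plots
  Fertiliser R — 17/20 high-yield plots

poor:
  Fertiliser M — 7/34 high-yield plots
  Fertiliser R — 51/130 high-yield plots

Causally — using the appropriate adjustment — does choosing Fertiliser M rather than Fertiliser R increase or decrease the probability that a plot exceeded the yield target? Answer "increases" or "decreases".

Here soil fertility is a common cause — it drives both which fertiliser a case falls under and the outcome. The crude comparison mixes populations; the stratum-specific rates are the causally relevant ones.
Within each level — rich: 73.6% vs 85.0%; poor: 20.6% vs 39.2% — Fertiliser R is higher every time.

decreases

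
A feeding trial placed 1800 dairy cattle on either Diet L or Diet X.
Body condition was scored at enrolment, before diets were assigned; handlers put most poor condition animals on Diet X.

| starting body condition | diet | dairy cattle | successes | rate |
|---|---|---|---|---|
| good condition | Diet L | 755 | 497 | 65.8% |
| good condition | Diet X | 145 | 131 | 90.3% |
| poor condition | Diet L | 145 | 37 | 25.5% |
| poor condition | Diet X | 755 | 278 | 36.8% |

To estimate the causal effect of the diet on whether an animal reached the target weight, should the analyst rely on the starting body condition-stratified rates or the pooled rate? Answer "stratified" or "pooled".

Nothing the diet does changes starting body condition; the imbalance is an allocation artefact. With starting body condition also predicting the outcome, the pooled figure is confounded, and the within-stratum comparison is the causal one.
Within each level — good condition: 65.8% vs 90.3%; poor condition: 25.5% vs 36.8% — Diet X is higher every time.

stratified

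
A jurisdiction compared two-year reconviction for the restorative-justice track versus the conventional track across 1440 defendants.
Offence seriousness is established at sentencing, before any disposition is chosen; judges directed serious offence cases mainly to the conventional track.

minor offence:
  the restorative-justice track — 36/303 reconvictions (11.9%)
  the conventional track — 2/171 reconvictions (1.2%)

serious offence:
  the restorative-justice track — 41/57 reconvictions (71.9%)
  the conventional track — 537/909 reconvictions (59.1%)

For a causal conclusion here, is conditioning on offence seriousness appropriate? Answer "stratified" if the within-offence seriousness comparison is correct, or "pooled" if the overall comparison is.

stratified

Since offence seriousness is a pre-existing factor (not a product of the disposition) and it affects the outcome on its own, it is a confounder. The stratified rates, not the pooled rate, identify the causal effect.
Within each level — minor offence: 11.9% vs 1.2%; serious offence: 71.9% vs 59.1% — the conventional track is lower every time.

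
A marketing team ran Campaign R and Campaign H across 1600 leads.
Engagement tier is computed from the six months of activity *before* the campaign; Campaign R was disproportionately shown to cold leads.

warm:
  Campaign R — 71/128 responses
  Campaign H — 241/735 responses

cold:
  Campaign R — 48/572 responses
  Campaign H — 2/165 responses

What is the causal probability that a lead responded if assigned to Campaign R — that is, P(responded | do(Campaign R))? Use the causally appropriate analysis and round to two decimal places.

0.34

Engagement tier differs across campaigns for reasons unrelated to any effect of the campaign itself, and it separately predicts the outcome — a classic confounder. We must compare within engagement tier levels.
Standardising Campaign R to the population engagement tier mix: 0.539·71/128 + 0.461·48/572 = 0.338.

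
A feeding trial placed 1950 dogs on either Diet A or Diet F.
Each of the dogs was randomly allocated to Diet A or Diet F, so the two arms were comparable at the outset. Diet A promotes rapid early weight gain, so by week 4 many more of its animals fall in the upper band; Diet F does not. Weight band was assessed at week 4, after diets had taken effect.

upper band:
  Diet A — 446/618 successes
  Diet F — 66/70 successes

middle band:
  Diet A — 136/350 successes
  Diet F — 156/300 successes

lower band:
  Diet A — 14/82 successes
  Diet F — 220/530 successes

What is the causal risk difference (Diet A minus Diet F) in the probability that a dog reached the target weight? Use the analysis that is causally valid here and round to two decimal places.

+0.08

Diet F is higher inside every week-4 weight band stratum but Diet A is higher in aggregate. Whether to stratify depends on how week-4 weight band relates to the diet.
Stratifying would compare diets among dogs the diets themselves sorted into week-4 weight band groups — a form of selection on an intermediate. The unconditioned pooled rates give the total causal effect.
The causal difference is the pooled difference: 0.568 − 0.491 = +0.077.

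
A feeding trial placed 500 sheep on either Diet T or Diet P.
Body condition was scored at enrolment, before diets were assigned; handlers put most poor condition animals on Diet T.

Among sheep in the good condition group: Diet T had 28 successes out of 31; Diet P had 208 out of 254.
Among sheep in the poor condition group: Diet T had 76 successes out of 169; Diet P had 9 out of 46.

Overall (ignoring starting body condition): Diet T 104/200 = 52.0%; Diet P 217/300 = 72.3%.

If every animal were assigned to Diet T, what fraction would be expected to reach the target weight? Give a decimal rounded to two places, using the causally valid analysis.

The stratified and pooled comparisons disagree (Diet T wins within each starting body condition; Diet P wins overall), so the answer turns on the causal role of starting body condition.
Since starting body condition is a pre-existing factor (not a product of the diet) and it affects the outcome on its own, it is a confounder. The stratified rates, not the pooled rate, identify the causal effect.
Standardising Diet T to the population starting body condition mix: 0.570·28/31 + 0.430·76/169 = 0.708.

0.71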